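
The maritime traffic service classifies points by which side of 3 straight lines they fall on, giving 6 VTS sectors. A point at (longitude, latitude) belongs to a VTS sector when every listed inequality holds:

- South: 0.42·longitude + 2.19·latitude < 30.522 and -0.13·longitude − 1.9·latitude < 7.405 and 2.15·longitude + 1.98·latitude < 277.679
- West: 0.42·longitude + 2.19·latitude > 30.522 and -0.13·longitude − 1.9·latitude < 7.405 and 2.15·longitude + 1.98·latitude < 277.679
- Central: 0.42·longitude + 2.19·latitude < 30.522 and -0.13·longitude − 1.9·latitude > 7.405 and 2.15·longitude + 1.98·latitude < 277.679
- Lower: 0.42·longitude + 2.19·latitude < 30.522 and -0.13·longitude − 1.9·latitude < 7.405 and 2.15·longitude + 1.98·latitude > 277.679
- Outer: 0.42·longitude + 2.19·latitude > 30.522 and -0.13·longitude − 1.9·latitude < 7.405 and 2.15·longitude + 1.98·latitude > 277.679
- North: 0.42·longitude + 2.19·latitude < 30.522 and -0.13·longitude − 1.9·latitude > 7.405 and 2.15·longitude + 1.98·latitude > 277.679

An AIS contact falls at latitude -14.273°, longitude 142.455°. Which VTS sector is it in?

0.42·142.455 + 2.19·-14.273 = 28.573, which is < 30.522
-0.13·142.455 − 1.9·-14.273 = 8.600, which is > 7.405
2.15·142.455 + 1.98·-14.273 = 278.018, which is > 277.679
This sign pattern matches North.

North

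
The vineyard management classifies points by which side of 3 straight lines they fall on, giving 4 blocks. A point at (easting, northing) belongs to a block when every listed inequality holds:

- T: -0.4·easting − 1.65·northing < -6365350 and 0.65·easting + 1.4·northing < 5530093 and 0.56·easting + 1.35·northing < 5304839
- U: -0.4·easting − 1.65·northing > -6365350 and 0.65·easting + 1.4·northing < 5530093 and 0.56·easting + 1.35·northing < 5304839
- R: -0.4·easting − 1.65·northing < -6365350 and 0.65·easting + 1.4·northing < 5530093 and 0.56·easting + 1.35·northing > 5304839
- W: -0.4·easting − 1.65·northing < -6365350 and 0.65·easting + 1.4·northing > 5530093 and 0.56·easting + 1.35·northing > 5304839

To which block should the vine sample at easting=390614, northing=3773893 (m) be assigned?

-0.4·390614 − 1.65·3773893 = -6383169.050, which is < -6365350
0.65·390614 + 1.4·3773893 = 5537349.300, which is > 5530093
0.56·390614 + 1.35·3773893 = 5313499.390, which is > 5304839
This sign pattern matches W.

W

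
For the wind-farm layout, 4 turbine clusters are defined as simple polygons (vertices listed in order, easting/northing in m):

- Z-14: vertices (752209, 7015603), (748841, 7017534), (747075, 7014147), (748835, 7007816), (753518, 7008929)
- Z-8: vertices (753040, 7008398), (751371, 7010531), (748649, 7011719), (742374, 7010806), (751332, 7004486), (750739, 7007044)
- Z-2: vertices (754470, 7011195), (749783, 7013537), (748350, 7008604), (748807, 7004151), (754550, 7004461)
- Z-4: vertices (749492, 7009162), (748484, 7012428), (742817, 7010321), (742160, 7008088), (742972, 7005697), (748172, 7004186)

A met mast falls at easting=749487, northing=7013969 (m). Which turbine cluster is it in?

Z-14

Cast a ray rightward from (749487, 7013969). For each polygon, the edges (by vertex number in listed order) whose endpoints lie on opposite sides of northing = 7013969, where each meets that height, and whether that is right or left of the point:
Z-14: 3–4 at easting≈747124.5 (left), 5–1 at easting≈752529.5 (right) → 1 crossing.
Z-8: no edge straddles that height → 0 crossings.
Z-2: no edge straddles that height → 0 crossings.
Z-4: no edge straddles that height → 0 crossings.
Only Z-14 has an odd count, so the point is inside Z-14.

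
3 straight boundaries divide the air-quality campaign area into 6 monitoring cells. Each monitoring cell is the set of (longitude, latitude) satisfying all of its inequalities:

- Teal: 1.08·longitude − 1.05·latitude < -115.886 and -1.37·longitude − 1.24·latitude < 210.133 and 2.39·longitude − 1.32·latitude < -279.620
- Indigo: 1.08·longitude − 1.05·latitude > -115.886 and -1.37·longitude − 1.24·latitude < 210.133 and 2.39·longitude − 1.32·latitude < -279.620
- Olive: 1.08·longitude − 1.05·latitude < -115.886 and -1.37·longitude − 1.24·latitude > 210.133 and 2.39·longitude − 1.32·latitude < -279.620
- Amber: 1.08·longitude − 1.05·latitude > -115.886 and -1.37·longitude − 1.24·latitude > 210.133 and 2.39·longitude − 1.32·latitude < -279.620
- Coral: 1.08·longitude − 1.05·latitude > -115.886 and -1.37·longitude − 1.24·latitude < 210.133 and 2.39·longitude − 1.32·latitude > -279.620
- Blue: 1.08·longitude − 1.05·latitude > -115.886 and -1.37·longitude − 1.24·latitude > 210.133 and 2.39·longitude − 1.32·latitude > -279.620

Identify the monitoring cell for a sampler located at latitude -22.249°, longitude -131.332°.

1.08·-131.332 − 1.05·-22.249 = -118.477, which is < -115.886
-1.37·-131.332 − 1.24·-22.249 = 207.514, which is < 210.133
2.39·-131.332 − 1.32·-22.249 = -284.515, which is < -279.620
This sign pattern matches Teal.

Teal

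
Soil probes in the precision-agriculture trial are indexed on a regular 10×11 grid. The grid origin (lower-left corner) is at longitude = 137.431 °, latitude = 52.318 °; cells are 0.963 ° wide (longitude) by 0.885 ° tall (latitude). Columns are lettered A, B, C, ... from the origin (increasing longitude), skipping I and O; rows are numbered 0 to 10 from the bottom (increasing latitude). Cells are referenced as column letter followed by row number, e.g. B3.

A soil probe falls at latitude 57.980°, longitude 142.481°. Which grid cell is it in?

F6

Column index: ⌊(142.481 − 137.431) / 0.963⌋ = ⌊5.244⌋ = 5 → column F
Row offset from origin: ⌊(57.980 − 52.318) / 0.885⌋ = ⌊6.398⌋ = 6 → row 6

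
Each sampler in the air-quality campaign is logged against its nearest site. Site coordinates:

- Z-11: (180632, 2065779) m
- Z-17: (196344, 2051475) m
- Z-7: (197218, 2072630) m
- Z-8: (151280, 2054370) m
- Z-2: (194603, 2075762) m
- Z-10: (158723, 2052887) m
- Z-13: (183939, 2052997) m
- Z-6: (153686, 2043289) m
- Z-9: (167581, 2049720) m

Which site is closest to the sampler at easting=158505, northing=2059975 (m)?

Squared distances to each site:
Z-11: 523290545.000; Z-17: 1504039921.000; Z-7: 1658845394.000; Z-8: 83616650.000; Z-2: 1552294973.000; Z-10: 50287268.000; Z-13: 695580840.000; Z-6: 301645357.000; Z-9: 187538801.000.
Minimum at Z-10.

Z-10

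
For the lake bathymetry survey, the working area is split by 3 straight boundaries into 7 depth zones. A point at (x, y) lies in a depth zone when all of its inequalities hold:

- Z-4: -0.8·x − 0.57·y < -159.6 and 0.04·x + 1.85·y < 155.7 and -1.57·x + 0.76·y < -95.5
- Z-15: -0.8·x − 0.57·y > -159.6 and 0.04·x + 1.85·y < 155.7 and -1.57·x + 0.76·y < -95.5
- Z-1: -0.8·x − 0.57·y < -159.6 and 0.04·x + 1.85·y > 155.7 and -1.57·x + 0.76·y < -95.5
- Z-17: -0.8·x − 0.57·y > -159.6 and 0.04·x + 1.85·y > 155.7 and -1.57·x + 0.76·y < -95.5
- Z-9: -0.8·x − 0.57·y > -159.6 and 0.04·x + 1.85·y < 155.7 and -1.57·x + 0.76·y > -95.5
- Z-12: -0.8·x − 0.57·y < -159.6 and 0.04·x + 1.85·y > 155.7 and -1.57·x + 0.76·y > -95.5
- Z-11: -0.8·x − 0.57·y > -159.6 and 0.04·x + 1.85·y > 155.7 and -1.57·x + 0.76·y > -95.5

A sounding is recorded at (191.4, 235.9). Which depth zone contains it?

Z-1

-0.8·191.4 − 0.57·235.9 = -287.583, which is < -159.6
0.04·191.4 + 1.85·235.9 = 444.071, which is > 155.7
-1.57·191.4 + 0.76·235.9 = -121.214, which is < -95.5
This sign pattern matches Z-1.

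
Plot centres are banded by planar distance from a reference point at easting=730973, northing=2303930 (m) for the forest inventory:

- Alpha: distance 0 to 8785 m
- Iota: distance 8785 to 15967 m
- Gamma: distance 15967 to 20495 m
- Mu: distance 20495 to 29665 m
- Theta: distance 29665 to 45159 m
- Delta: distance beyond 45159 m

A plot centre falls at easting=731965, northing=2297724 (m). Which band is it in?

Distance = √((731965−730973)² + (2297724−2303930)²) = √(984064.000 + 38514436.000) = 6284.783 m.
0 ≤ 6284.783 < 8785 → Alpha.

Alpha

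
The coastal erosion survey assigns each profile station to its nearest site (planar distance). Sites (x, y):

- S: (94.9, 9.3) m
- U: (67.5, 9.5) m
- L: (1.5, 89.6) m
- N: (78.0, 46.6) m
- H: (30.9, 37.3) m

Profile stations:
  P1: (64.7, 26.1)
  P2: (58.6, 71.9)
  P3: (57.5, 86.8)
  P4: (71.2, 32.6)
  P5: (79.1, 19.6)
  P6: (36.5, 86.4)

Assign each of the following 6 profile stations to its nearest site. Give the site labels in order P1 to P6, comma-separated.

U, N, N, N, U, L

P1 → U (d²=283.40)
P2 → N (d²=1016.45)
P3 → N (d²=2036.29)
P4 → N (d²=242.24)
P5 → U (d²=236.57)
P6 → L (d²=1235.24)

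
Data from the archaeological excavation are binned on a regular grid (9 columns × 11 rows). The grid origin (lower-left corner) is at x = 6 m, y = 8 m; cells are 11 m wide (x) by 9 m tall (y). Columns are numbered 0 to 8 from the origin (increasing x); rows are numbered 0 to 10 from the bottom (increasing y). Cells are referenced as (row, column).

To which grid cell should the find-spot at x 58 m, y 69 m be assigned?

(6, 4)

Column index: ⌊(58 − 6) / 11⌋ = ⌊4.727⌋ = 4
Row offset from origin: ⌊(69 − 8) / 9⌋ = ⌊6.778⌋ = 6 → row 6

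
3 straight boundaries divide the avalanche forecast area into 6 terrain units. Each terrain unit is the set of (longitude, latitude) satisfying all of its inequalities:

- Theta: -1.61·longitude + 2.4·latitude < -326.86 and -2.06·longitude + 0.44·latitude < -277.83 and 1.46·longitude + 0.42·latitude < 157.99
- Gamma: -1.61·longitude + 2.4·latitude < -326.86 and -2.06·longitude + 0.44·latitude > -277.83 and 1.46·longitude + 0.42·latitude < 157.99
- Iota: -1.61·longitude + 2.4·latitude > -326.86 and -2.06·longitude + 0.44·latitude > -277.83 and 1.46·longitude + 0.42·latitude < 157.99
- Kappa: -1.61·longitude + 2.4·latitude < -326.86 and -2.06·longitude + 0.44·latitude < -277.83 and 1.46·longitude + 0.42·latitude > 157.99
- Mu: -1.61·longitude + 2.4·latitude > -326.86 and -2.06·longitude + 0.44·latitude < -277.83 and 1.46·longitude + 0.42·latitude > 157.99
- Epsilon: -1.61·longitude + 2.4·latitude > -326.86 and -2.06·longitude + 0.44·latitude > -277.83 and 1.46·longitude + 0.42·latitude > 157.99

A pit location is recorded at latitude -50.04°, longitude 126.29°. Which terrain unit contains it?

-1.61·126.29 + 2.4·-50.04 = -323.423, which is > -326.86
-2.06·126.29 + 0.44·-50.04 = -282.175, which is < -277.83
1.46·126.29 + 0.42·-50.04 = 163.367, which is > 157.99
This sign pattern matches Mu.

Mu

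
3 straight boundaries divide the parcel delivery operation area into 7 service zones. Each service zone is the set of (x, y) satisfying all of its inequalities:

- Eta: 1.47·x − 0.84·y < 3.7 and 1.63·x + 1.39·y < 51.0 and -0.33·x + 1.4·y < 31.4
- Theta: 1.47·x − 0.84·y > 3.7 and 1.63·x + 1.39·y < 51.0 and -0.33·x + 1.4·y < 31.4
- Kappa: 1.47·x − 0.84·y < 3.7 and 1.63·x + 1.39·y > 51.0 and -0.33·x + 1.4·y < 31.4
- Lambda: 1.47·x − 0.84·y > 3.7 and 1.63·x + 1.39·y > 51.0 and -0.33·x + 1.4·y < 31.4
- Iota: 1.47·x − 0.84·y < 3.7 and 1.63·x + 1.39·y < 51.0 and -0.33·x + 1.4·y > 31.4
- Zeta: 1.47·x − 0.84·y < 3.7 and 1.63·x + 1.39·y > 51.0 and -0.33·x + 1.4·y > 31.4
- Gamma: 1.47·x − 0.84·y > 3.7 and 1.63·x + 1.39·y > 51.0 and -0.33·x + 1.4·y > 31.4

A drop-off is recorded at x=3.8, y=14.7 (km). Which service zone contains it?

Eta

1.47·3.8 − 0.84·14.7 = -6.762, which is < 3.7
1.63·3.8 + 1.39·14.7 = 26.627, which is < 51.0
-0.33·3.8 + 1.4·14.7 = 19.326, which is < 31.4
This sign pattern matches Eta.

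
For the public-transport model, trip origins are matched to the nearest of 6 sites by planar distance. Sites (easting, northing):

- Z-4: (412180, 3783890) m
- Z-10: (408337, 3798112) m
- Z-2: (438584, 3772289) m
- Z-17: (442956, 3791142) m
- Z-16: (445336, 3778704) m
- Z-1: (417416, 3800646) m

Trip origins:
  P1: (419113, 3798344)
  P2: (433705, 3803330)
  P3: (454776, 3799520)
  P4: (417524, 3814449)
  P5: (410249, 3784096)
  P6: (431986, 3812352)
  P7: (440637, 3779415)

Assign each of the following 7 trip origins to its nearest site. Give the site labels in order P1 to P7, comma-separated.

Z-1, Z-17, Z-17, Z-1, Z-4, Z-1, Z-16

P1 → Z-1 (d²=8179013.00)
P2 → Z-17 (d²=234128345.00)
P3 → Z-17 (d²=209903284.00)
P4 → Z-1 (d²=190534473.00)
P5 → Z-4 (d²=3771197.00)
P6 → Z-1 (d²=349315336.00)
P7 → Z-16 (d²=22586122.00)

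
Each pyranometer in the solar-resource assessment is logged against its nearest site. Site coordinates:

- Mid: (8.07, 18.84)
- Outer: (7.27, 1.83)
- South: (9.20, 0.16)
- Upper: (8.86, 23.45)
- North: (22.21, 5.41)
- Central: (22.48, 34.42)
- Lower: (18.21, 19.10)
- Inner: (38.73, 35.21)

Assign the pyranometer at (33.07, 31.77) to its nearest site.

Squared distances to each site:
Mid: 792.185; Outer: 1562.044; South: 1568.969; Upper: 655.346; North: 812.789; Central: 119.171; Lower: 381.348; Inner: 43.869.
Minimum at Inner.

Inner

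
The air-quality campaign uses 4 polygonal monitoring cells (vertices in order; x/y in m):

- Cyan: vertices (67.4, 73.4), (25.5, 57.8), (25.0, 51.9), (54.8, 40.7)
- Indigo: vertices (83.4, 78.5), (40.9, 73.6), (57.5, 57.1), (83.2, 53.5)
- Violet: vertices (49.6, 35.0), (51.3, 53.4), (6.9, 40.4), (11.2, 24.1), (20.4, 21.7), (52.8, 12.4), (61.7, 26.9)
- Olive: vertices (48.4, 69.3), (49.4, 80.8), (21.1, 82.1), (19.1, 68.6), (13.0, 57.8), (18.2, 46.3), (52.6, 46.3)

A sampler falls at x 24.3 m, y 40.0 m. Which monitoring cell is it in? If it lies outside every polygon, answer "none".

Violet

Cast a ray rightward from (24.3, 40.0). For each polygon, the edges (by vertex number in listed order) whose endpoints lie on opposite sides of y = 40.0, where each meets that height, and whether that is right or left of the point:
Cyan: no edge straddles that height → 0 crossings.
Indigo: no edge straddles that height → 0 crossings.
Violet: 1–2 at x≈50.06 (right), 3–4 at x≈7.01 (left) → 1 crossing.
Olive: no edge straddles that height → 0 crossings.
Only Violet has an odd count, so the point is inside Violet.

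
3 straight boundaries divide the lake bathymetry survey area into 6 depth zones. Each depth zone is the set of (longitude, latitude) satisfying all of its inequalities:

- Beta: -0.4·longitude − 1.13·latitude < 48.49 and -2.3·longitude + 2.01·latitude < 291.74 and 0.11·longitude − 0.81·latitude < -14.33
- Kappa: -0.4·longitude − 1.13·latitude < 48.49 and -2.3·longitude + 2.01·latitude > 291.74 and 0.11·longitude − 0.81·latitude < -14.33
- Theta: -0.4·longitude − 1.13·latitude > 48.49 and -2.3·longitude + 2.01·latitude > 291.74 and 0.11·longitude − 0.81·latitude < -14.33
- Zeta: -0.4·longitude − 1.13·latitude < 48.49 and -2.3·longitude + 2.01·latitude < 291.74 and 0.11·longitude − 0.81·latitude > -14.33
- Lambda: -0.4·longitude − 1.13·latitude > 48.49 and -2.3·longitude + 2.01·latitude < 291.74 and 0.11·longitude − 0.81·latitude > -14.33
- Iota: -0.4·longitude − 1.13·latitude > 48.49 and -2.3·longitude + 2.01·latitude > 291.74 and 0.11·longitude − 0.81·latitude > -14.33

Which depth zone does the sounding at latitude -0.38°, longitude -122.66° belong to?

Lambda

-0.4·-122.66 − 1.13·-0.38 = 49.493, which is > 48.49
-2.3·-122.66 + 2.01·-0.38 = 281.354, which is < 291.74
0.11·-122.66 − 0.81·-0.38 = -13.185, which is > -14.33
This sign pattern matches Lambda.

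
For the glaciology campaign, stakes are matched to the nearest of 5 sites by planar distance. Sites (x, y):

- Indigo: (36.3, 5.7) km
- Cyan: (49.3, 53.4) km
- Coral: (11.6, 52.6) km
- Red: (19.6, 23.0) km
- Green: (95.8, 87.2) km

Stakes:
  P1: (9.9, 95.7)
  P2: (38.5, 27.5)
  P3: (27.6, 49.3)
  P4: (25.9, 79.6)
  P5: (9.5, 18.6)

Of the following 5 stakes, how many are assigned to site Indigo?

0

P1 → Coral
P2 → Red
P3 → Coral
P4 → Coral
P5 → Red
0 of the 5 go to Indigo.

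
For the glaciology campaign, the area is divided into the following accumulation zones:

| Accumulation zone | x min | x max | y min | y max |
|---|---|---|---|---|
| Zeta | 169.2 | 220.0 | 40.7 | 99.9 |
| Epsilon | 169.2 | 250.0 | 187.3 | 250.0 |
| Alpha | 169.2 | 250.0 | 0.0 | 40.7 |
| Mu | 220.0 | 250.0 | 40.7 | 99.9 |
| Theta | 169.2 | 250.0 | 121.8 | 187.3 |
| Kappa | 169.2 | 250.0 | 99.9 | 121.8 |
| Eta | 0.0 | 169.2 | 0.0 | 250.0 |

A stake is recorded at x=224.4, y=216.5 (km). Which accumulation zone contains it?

Epsilon

The point has x = 224.4 and y = 216.5.
Only Epsilon satisfies 169.2 ≤ x ≤ 250.0 and 187.3 ≤ y ≤ 250.0.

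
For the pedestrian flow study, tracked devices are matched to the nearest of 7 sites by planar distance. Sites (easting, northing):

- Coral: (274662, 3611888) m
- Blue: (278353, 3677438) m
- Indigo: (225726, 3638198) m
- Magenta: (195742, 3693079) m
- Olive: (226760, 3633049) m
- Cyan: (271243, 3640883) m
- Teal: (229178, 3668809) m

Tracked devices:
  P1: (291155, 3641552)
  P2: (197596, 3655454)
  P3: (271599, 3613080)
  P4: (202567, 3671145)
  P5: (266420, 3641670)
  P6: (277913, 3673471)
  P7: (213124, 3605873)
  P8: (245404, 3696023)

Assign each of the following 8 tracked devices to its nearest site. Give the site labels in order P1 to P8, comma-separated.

Cyan, Indigo, Coral, Magenta, Cyan, Blue, Olive, Teal

P1 → Cyan (d²=396935305.00)
P2 → Indigo (d²=1089066436.00)
P3 → Coral (d²=10802833.00)
P4 → Magenta (d²=527680981.00)
P5 → Cyan (d²=23880698.00)
P6 → Blue (d²=15930689.00)
P7 → Olive (d²=924475472.00)
P8 → Teal (d²=1003884872.00)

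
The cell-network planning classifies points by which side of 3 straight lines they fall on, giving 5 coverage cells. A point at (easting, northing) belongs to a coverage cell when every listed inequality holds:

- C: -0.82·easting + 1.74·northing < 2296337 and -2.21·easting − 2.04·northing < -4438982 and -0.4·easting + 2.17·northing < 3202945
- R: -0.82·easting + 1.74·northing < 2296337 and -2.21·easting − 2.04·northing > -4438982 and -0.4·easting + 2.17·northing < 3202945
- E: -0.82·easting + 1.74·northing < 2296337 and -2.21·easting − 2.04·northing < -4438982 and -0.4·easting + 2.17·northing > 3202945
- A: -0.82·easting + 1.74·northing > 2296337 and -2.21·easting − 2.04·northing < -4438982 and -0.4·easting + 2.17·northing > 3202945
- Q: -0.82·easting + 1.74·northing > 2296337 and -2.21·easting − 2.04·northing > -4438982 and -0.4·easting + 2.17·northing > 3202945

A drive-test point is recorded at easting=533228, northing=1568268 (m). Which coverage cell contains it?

R

-0.82·533228 + 1.74·1568268 = 2291539.360, which is < 2296337
-2.21·533228 − 2.04·1568268 = -4377700.600, which is > -4438982
-0.4·533228 + 2.17·1568268 = 3189850.360, which is < 3202945
This sign pattern matches R.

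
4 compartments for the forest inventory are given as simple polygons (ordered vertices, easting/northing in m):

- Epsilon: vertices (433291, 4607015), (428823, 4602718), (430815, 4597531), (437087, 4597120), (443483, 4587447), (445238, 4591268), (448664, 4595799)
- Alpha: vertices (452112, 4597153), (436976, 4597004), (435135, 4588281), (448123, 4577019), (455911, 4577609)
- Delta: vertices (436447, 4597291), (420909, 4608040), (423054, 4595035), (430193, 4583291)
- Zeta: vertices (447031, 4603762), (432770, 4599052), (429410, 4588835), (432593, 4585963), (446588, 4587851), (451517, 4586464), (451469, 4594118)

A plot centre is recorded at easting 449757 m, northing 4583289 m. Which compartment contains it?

Cast a ray rightward from (449757, 4583289). For each polygon, the edges (by vertex number in listed order) whose endpoints lie on opposite sides of northing = 4583289, where each meets that height, and whether that is right or left of the point:
Epsilon: no edge straddles that height → 0 crossings.
Alpha: 3–4 at easting≈440892.1 (left), 5–1 at easting≈454806.9 (right) → 1 crossing.
Delta: no edge straddles that height → 0 crossings.
Zeta: no edge straddles that height → 0 crossings.
Only Alpha has an odd count, so the point is inside Alpha.

Alpha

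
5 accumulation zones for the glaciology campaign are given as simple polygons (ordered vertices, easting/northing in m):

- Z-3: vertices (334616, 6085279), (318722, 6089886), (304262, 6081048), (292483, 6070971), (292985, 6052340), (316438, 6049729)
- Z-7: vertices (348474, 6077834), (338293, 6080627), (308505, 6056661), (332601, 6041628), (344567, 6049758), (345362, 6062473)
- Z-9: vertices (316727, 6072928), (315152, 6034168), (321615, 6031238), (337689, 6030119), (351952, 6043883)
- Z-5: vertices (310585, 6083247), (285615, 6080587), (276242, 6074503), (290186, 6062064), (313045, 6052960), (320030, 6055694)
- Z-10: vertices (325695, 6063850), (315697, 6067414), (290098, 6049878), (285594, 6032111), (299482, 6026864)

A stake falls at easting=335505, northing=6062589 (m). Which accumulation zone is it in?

Cast a ray rightward from (335505, 6062589). For each polygon, the edges (by vertex number in listed order) whose endpoints lie on opposite sides of northing = 6062589, where each meets that height, and whether that is right or left of the point:
Z-3: 4–5 at easting≈292708.8 (left), 6–1 at easting≈323013.8 (left) → 0 crossings.
Z-7: 2–3 at easting≈315873.1 (left), 6–1 at easting≈345385.5 (right) → 1 crossing.
Z-9: 1–2 at easting≈316306.9 (left), 5–1 at easting≈329265.9 (left) → 0 crossings.
Z-5: 3–4 at easting≈289597.5 (left), 6–1 at easting≈317666.4 (left) → 0 crossings.
Z-10: 2–3 at easting≈308653.5 (left), 5–1 at easting≈324801.3 (left) → 0 crossings.
Only Z-7 has an odd count, so the point is inside Z-7.

Z-7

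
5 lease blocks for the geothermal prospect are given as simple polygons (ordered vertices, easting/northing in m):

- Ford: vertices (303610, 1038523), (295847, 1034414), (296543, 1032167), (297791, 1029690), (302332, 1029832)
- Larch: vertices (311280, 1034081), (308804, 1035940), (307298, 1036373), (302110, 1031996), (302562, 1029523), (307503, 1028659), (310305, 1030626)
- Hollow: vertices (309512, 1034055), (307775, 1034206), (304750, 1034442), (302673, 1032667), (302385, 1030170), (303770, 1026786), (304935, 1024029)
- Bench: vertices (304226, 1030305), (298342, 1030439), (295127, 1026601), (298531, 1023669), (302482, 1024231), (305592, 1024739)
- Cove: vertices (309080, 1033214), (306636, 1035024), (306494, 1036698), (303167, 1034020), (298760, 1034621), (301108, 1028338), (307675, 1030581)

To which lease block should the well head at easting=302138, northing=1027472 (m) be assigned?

Bench

Cast a ray rightward from (302138, 1027472). For each polygon, the edges (by vertex number in listed order) whose endpoints lie on opposite sides of northing = 1027472, where each meets that height, and whether that is right or left of the point:
Ford: no edge straddles that height → 0 crossings.
Larch: no edge straddles that height → 0 crossings.
Hollow: 5–6 at easting≈303489.2 (right), 7–1 at easting≈306506.8 (right) → 2 crossings.
Bench: 2–3 at easting≈295856.6 (left), 6–1 at easting≈304921.3 (right) → 1 crossing.
Cove: no edge straddles that height → 0 crossings.
Only Bench has an odd count, so the point is inside Bench.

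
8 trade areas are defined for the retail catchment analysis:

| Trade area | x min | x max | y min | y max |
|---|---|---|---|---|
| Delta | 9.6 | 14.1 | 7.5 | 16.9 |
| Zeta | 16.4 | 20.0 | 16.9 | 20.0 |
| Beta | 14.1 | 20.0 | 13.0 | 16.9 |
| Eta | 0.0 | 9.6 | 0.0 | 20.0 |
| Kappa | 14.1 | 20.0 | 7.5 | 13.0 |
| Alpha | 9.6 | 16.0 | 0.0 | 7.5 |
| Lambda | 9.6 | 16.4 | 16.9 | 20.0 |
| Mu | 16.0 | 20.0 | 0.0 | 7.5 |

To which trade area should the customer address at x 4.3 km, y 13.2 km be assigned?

The point has x = 4.3 and y = 13.2.
Only Eta satisfies 0.0 ≤ x ≤ 9.6 and 0.0 ≤ y ≤ 20.0.

Eta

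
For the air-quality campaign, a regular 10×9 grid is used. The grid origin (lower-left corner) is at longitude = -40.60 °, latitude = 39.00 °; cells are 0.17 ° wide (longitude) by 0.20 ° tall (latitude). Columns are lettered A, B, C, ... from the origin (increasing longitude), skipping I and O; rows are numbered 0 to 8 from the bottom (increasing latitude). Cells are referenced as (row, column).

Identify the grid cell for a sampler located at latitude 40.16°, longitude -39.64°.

(5, F)

Column index: ⌊(-39.64 − -40.60) / 0.17⌋ = ⌊5.647⌋ = 5 → column F
Row offset from origin: ⌊(40.16 − 39.00) / 0.20⌋ = ⌊5.800⌋ = 5 → row 5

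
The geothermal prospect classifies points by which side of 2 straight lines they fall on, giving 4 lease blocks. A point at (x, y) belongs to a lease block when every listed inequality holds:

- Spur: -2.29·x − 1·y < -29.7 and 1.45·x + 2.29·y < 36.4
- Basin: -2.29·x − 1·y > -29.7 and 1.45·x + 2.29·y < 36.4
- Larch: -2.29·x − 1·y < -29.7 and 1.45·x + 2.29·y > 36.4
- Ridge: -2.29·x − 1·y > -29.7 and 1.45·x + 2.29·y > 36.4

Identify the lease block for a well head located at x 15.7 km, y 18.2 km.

-2.29·15.7 − 1·18.2 = -54.153, which is < -29.7
1.45·15.7 + 2.29·18.2 = 64.443, which is > 36.4
This sign pattern matches Larch.

Larch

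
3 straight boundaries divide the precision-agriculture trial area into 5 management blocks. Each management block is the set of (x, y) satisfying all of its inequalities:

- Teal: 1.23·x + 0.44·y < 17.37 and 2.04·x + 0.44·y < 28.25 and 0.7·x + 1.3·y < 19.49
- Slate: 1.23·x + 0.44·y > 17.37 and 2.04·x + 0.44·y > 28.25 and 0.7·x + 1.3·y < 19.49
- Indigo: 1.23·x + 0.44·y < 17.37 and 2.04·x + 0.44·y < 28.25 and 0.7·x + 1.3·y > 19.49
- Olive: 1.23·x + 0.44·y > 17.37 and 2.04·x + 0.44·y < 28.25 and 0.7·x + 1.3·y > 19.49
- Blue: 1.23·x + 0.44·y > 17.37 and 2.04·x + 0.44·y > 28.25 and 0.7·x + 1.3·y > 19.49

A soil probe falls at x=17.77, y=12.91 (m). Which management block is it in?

1.23·17.77 + 0.44·12.91 = 27.537, which is > 17.37
2.04·17.77 + 0.44·12.91 = 41.931, which is > 28.25
0.7·17.77 + 1.3·12.91 = 29.222, which is > 19.49
This sign pattern matches Blue.

Blue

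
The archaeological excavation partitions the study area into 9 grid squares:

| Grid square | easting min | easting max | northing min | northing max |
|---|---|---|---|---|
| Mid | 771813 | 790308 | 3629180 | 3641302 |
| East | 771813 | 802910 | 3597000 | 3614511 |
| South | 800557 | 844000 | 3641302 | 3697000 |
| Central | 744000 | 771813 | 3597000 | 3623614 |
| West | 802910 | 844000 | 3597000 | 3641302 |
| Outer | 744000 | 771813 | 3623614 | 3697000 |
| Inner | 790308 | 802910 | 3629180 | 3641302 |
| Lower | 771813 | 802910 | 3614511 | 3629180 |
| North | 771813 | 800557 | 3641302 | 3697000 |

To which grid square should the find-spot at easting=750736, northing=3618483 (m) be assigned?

The point has easting = 750736 and northing = 3618483.
Only Central satisfies 744000 ≤ easting ≤ 771813 and 3597000 ≤ northing ≤ 3623614.

Central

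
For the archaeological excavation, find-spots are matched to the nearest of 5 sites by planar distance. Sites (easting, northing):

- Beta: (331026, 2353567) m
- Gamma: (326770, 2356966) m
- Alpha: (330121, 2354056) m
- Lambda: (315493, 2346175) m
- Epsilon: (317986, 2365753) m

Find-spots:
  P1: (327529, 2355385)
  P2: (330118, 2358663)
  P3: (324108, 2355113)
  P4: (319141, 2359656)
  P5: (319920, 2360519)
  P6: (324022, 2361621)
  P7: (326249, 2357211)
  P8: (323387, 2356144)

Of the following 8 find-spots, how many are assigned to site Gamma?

6

P1 → Gamma
P2 → Gamma
P3 → Gamma
P4 → Epsilon
P5 → Epsilon
P6 → Gamma
P7 → Gamma
P8 → Gamma
6 of the 8 go to Gamma.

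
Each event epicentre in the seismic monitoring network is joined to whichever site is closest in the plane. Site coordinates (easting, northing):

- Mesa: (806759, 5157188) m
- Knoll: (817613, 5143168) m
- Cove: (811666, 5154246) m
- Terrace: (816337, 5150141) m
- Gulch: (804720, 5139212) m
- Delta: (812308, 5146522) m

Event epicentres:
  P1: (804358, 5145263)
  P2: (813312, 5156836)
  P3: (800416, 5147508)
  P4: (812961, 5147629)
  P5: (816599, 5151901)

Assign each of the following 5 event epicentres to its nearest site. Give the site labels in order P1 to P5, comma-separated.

Gulch, Cove, Gulch, Delta, Terrace

P1 → Gulch (d²=36745645.00)
P2 → Cove (d²=9417416.00)
P3 → Gulch (d²=87348032.00)
P4 → Delta (d²=1651858.00)
P5 → Terrace (d²=3166244.00)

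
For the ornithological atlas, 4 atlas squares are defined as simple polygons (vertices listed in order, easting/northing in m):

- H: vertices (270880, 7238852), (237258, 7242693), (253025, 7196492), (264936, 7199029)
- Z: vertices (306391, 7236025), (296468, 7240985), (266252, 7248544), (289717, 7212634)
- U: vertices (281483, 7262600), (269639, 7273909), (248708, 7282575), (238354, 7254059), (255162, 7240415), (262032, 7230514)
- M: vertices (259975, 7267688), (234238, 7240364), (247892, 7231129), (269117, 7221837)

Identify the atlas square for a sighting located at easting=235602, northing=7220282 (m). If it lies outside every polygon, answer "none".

none

Cast a ray rightward from (235602, 7220282). For each polygon, the edges (by vertex number in listed order) whose endpoints lie on opposite sides of northing = 7220282, where each meets that height, and whether that is right or left of the point:
H: 2–3 at easting≈244906.2 (right), 4–1 at easting≈268108.2 (right) → 2 crossings.
Z: 3–4 at easting≈284719.5 (right), 4–1 at easting≈295168.8 (right) → 2 crossings.
U: no edge straddles that height → 0 crossings.
M: no edge straddles that height → 0 crossings.
All counts are even, so the point lies outside every listed polygon.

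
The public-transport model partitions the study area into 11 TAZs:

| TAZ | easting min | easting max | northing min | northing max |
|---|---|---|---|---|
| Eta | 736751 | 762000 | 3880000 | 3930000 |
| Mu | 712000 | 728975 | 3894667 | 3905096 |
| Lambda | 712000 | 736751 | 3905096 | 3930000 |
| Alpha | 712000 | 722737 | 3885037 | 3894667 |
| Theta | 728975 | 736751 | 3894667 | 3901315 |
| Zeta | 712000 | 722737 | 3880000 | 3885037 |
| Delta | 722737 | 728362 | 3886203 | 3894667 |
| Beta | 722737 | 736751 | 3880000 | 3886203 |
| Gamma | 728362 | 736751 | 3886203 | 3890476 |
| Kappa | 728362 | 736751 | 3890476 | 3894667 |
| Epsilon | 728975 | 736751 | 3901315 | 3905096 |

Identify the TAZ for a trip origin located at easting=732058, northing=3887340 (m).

Gamma

The point has easting = 732058 and northing = 3887340.
Only Gamma satisfies 728362 ≤ easting ≤ 736751 and 3886203 ≤ northing ≤ 3890476.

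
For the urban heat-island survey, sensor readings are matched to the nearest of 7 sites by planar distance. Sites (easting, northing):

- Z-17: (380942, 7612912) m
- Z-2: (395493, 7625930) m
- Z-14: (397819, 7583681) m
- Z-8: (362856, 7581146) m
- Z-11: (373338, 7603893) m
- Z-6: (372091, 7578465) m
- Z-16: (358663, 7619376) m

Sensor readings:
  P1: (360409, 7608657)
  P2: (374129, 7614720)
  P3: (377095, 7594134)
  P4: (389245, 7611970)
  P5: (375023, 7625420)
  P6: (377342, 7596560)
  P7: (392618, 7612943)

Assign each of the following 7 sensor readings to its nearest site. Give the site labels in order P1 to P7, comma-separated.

Z-16, Z-17, Z-11, Z-17, Z-17, Z-11, Z-17

P1 → Z-16 (d²=117945477.00)
P2 → Z-17 (d²=49685833.00)
P3 → Z-11 (d²=109353130.00)
P4 → Z-17 (d²=69827173.00)
P5 → Z-17 (d²=191484625.00)
P6 → Z-11 (d²=69804905.00)
P7 → Z-17 (d²=136329937.00)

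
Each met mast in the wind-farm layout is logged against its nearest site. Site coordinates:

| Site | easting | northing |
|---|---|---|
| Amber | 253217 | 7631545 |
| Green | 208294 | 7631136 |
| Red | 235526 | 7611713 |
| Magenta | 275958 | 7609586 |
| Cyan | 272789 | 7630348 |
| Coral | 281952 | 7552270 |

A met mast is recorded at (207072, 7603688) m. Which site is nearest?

Squared distances to each site:
Amber: 2905373474.000; Green: 754885988.000; Red: 874030741.000; Magenta: 4780067400.000; Cyan: 5029479689.000; Coral: 8250825124.000.
Minimum at Green.

Green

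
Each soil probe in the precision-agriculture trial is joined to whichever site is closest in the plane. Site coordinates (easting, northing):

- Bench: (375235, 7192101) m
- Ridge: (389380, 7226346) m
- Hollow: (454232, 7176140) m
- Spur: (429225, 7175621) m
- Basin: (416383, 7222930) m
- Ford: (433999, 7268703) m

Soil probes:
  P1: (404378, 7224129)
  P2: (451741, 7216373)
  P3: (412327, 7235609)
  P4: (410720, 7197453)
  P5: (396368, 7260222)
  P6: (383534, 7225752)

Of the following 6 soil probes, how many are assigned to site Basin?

P1 → Basin
P2 → Basin
P3 → Basin
P4 → Basin
P5 → Ridge
P6 → Ridge
4 of the 6 go to Basin.

4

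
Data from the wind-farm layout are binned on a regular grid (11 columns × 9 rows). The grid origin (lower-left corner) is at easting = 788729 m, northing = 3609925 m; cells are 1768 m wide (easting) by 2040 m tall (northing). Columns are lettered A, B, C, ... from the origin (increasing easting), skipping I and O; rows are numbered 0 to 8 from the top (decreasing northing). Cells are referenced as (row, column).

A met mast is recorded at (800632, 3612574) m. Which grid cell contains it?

(7, G)

Column index: ⌊(800632 − 788729) / 1768⌋ = ⌊6.732⌋ = 6 → column G
Row offset from origin: ⌊(3612574 − 3609925) / 2040⌋ = ⌊1.299⌋ = 1 → row 7 (counted from top)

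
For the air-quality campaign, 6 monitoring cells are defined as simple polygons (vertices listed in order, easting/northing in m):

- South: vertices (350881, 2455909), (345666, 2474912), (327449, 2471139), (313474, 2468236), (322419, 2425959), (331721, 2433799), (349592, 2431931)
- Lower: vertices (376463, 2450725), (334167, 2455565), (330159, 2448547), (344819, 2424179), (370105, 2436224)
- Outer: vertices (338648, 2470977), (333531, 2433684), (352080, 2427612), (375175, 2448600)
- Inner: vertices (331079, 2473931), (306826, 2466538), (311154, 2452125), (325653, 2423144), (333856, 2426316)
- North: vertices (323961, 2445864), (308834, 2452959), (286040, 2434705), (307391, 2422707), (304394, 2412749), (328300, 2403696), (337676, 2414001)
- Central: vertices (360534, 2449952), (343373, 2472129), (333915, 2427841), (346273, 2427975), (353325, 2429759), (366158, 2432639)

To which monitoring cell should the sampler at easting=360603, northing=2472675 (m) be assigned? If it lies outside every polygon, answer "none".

Cast a ray rightward from (360603, 2472675). For each polygon, the edges (by vertex number in listed order) whose endpoints lie on opposite sides of northing = 2472675, where each meets that height, and whether that is right or left of the point:
South: 1–2 at easting≈346279.9 (left), 2–3 at easting≈334865.2 (left) → 0 crossings.
Lower: no edge straddles that height → 0 crossings.
Outer: no edge straddles that height → 0 crossings.
Inner: 1–2 at easting≈326958.6 (left), 5–1 at easting≈331152.3 (left) → 0 crossings.
North: no edge straddles that height → 0 crossings.
Central: no edge straddles that height → 0 crossings.
All counts are even, so the point lies outside every listed polygon.

none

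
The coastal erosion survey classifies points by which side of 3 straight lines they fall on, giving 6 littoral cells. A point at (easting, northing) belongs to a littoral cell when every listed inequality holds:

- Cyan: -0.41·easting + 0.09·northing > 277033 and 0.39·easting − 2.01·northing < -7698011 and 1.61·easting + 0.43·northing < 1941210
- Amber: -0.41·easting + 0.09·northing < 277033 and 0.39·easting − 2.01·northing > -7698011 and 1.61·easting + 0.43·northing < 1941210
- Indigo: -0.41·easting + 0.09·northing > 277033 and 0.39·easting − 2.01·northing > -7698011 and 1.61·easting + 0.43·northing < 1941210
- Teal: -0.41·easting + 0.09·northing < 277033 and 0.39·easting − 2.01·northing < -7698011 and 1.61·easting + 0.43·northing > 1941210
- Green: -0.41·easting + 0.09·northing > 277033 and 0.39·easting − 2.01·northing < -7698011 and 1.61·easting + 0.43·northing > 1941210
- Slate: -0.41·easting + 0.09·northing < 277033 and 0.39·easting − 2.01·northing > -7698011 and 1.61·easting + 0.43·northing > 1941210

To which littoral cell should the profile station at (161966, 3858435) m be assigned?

Indigo

-0.41·161966 + 0.09·3858435 = 280853.090, which is > 277033
0.39·161966 − 2.01·3858435 = -7692287.610, which is > -7698011
1.61·161966 + 0.43·3858435 = 1919892.310, which is < 1941210
This sign pattern matches Indigo.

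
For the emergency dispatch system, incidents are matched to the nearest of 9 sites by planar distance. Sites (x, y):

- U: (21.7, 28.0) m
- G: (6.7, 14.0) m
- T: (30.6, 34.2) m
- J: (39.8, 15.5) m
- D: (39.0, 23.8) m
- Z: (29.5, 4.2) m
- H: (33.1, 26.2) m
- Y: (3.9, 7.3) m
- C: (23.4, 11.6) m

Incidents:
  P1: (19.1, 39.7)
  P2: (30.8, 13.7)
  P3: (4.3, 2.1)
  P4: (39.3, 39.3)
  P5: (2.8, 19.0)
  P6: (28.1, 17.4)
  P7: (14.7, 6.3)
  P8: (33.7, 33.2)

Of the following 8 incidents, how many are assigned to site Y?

1

P1 → U
P2 → C
P3 → Y
P4 → T
P5 → G
P6 → C
P7 → C
P8 → T
1 of the 8 goes to Y.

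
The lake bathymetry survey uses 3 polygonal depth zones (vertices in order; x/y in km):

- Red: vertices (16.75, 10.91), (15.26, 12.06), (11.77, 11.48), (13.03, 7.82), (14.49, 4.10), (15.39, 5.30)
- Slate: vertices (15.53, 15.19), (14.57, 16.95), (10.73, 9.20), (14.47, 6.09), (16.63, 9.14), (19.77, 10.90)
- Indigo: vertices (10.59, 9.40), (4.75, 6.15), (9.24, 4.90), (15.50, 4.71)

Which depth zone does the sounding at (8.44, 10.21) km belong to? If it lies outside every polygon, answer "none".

Cast a ray rightward from (8.44, 10.21). For each polygon, the edges (by vertex number in listed order) whose endpoints lie on opposite sides of y = 10.21, where each meets that height, and whether that is right or left of the point:
Red: 3–4 at x≈12.207 (right), 6–1 at x≈16.580 (right) → 2 crossings.
Slate: 2–3 at x≈11.230 (right), 5–6 at x≈18.539 (right) → 2 crossings.
Indigo: no edge straddles that height → 0 crossings.
All counts are even, so the point lies outside every listed polygon.

none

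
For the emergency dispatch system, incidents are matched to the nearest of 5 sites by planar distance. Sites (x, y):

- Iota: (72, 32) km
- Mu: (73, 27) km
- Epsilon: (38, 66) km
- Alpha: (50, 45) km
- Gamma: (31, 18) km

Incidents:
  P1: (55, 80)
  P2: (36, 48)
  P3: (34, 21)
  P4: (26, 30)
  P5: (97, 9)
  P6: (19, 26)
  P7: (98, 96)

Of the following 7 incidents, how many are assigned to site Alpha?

P1 → Epsilon
P2 → Alpha
P3 → Gamma
P4 → Gamma
P5 → Mu
P6 → Gamma
P7 → Epsilon
1 of the 7 goes to Alpha.

1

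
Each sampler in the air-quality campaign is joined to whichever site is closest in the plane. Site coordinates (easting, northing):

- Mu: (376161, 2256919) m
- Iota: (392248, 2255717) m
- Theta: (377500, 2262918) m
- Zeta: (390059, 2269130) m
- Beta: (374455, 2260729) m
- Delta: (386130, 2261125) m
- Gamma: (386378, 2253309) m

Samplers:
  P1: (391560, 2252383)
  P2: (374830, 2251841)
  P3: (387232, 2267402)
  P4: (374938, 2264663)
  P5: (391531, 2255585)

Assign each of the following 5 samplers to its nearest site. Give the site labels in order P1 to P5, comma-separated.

P1 → Iota (d²=11588900.00)
P2 → Mu (d²=27557645.00)
P3 → Zeta (d²=10977913.00)
P4 → Theta (d²=9608869.00)
P5 → Iota (d²=531513.00)

Iota, Mu, Zeta, Theta, Iota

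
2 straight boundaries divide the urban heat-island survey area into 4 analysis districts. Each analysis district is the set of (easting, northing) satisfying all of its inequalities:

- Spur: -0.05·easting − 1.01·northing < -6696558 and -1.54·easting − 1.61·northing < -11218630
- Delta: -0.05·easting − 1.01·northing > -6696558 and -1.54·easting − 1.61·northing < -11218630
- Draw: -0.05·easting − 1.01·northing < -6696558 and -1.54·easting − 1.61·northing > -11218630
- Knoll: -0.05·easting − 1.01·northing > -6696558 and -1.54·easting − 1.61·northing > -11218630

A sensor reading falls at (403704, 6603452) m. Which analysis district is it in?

-0.05·403704 − 1.01·6603452 = -6689671.720, which is > -6696558
-1.54·403704 − 1.61·6603452 = -11253261.880, which is < -11218630
This sign pattern matches Delta.

Delta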